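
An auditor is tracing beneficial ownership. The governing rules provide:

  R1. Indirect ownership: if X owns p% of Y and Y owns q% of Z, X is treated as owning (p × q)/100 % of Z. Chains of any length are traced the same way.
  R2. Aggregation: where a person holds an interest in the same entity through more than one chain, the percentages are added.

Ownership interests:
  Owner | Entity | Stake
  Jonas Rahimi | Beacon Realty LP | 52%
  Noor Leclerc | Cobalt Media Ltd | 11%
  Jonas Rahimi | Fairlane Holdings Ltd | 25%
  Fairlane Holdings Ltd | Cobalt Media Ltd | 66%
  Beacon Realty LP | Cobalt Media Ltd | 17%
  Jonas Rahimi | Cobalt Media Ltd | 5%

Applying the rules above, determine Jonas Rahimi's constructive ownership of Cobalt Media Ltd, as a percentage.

Chain via Fairlane Holdings Ltd (R1): 25% × 66% = 16.5% of Cobalt Media Ltd.
Chain via Beacon Realty LP (R1): 52% × 17% = 8.84% of Cobalt Media Ltd.
Direct interest in Cobalt Media Ltd: 5%.
Aggregating (R2): 16.5% + 8.84% + 5% = 30.34%.

30.34%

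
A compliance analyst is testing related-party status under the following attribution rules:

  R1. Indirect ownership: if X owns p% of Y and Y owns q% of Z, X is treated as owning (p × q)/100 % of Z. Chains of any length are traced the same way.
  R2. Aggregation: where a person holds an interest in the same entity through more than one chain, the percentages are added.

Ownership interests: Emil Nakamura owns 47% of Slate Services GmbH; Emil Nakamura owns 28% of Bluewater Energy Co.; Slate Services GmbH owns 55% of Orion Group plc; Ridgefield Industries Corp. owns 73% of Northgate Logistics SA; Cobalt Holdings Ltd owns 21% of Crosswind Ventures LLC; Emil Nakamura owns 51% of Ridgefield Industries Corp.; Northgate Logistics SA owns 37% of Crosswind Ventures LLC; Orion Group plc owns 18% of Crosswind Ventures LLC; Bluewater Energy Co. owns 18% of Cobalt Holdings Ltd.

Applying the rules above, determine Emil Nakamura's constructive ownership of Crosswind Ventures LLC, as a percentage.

Chain via Bluewater Energy Co. → Cobalt Holdings Ltd (R1): 28% × 18% × 21% = 1.0584% of Crosswind Ventures LLC.
Chain via Ridgefield Industries Corp. → Northgate Logistics SA (R1): 51% × 73% × 37% = 13.7751% of Crosswind Ventures LLC.
Chain via Slate Services GmbH → Orion Group plc (R1): 47% × 55% × 18% = 4.653% of Crosswind Ventures LLC.
Aggregating (R2): 1.0584% + 13.7751% + 4.653% = 19.4865%.

19.4865%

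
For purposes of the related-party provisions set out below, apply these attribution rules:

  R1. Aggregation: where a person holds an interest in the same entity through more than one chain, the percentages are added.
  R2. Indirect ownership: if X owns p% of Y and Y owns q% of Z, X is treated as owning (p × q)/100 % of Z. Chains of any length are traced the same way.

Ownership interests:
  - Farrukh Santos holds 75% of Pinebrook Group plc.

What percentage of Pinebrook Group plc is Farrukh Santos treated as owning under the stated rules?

75%

Direct interest in Pinebrook Group plc: 75%.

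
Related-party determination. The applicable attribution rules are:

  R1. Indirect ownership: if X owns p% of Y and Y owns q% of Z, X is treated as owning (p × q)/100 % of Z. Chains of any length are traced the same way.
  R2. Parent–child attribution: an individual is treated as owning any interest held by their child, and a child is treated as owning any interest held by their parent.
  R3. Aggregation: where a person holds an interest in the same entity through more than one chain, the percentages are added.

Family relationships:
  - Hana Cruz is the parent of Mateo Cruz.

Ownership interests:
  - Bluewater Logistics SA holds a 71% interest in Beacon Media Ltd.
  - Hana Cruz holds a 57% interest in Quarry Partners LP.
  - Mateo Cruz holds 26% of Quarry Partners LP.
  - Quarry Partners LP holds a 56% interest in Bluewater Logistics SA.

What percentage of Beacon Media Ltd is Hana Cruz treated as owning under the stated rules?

By parent–child attribution (R2), Hana Cruz is treated as also owning Mateo Cruz's interest in Quarry Partners LP, giving 57% + 26% = 83%.
Chain via Quarry Partners LP → Bluewater Logistics SA (R1): 83% × 56% × 71% = 33.0008% of Beacon Media Ltd.

33.0008%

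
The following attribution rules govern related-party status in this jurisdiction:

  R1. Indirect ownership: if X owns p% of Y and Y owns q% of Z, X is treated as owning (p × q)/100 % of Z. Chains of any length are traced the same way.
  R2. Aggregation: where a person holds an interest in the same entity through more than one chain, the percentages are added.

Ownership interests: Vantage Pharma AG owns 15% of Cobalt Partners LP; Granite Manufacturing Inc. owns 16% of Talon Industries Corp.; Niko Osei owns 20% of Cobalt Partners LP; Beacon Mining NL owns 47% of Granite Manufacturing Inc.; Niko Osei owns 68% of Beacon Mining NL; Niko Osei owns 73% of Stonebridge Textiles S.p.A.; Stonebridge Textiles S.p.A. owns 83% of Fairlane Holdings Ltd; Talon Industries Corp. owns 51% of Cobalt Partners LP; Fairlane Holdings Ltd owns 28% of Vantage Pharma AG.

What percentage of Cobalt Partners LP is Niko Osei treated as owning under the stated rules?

25.152716%

Chain via Stonebridge Textiles S.p.A. → Fairlane Holdings Ltd → Vantage Pharma AG (R1): 73% × 83% × 28% × 15% = 2.54478% of Cobalt Partners LP.
Chain via Beacon Mining NL → Granite Manufacturing Inc. → Talon Industries Corp. (R1): 68% × 47% × 16% × 51% = 2.607936% of Cobalt Partners LP.
Direct interest in Cobalt Partners LP: 20%.
Aggregating (R2): 2.54478% + 2.607936% + 20% = 25.152716%.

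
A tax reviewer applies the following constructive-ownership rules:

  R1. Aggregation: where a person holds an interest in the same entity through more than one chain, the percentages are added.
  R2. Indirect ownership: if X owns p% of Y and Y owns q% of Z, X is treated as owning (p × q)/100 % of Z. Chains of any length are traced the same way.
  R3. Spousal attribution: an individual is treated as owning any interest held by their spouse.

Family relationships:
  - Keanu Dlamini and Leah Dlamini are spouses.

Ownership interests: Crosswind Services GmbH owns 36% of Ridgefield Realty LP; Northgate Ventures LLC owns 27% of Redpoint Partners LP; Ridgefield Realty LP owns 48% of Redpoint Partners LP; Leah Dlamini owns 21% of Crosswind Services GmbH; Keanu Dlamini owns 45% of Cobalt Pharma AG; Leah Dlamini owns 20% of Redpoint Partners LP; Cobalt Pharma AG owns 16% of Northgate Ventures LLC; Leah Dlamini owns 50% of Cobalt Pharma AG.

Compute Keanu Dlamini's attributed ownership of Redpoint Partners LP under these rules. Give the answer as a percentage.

By spousal attribution (R3), Keanu Dlamini is treated as also owning Leah Dlamini's interest in Cobalt Pharma AG, giving 45% + 50% = 95%.
By spousal attribution (R3), Keanu Dlamini is treated as owning Leah Dlamini's 21% interest in Crosswind Services GmbH.
By spousal attribution (R3), Keanu Dlamini is treated as owning Leah Dlamini's 20% interest in Redpoint Partners LP.
Chain via Cobalt Pharma AG → Northgate Ventures LLC (R2): 95% × 16% × 27% = 4.104% of Redpoint Partners LP.
Chain via Crosswind Services GmbH → Ridgefield Realty LP (R2): 21% × 36% × 48% = 3.6288% of Redpoint Partners LP.
Direct interest in Redpoint Partners LP: 20%.
Aggregating (R1): 4.104% + 3.6288% + 20% = 27.7328%.

27.7328%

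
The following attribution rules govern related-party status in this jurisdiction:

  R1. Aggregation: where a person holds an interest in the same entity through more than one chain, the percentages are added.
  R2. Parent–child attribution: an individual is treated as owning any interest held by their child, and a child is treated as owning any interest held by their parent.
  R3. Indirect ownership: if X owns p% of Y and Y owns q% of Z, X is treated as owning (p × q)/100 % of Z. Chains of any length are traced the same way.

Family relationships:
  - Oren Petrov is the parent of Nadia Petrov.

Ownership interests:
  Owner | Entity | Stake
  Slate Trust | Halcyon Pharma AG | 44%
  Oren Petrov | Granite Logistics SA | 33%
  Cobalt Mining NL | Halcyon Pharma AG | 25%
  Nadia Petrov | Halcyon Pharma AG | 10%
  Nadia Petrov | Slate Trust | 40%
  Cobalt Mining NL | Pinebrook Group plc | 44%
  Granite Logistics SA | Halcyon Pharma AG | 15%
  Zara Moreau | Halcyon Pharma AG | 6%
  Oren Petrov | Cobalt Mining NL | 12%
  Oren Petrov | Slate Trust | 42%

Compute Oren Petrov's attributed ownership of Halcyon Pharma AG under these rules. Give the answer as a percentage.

54.03%

By parent–child attribution (R2), Oren Petrov is treated as also owning Nadia Petrov's interest in Slate Trust, giving 42% + 40% = 82%.
By parent–child attribution (R2), Oren Petrov is treated as owning Nadia Petrov's 10% interest in Halcyon Pharma AG.
Chain via Slate Trust (R3): 82% × 44% = 36.08% of Halcyon Pharma AG.
Chain via Cobalt Mining NL (R3): 12% × 25% = 3% of Halcyon Pharma AG.
Chain via Granite Logistics SA (R3): 33% × 15% = 4.95% of Halcyon Pharma AG.
Direct interest in Halcyon Pharma AG: 10%.
Aggregating (R1): 36.08% + 3% + 4.95% + 10% = 54.03%.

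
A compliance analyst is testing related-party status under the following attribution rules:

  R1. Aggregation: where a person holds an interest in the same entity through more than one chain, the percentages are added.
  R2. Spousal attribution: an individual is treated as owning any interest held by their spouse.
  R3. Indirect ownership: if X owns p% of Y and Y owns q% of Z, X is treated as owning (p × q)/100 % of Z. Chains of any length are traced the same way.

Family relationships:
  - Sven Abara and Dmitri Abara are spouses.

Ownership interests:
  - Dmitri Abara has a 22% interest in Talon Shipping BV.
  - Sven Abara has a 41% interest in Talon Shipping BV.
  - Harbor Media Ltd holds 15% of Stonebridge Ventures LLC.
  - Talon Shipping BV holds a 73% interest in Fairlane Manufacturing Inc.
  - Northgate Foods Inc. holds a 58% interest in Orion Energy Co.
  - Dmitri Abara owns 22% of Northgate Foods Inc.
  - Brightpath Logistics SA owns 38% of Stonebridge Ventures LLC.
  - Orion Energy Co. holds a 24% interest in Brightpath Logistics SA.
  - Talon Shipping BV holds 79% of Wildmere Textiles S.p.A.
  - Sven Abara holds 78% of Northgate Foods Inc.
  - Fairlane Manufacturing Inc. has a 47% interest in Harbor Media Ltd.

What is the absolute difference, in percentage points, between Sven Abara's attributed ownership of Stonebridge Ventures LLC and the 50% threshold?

41.468105

By spousal attribution (R2), Sven Abara is treated as also owning Dmitri Abara's interest in Northgate Foods Inc, giving 78% + 22% = 100%.
By spousal attribution (R2), Sven Abara is treated as also owning Dmitri Abara's interest in Talon Shipping BV, giving 41% + 22% = 63%.
Chain via Northgate Foods Inc. → Orion Energy Co. → Brightpath Logistics SA (R3): 100% × 58% × 24% × 38% = 5.2896% of Stonebridge Ventures LLC.
Chain via Talon Shipping BV → Fairlane Manufacturing Inc. → Harbor Media Ltd (R3): 63% × 73% × 47% × 15% = 3.242295% of Stonebridge Ventures LLC.
Aggregating (R1): 5.2896% + 3.242295% = 8.531895%.
8.531895% falls short of the 50% threshold by 41.468105 percentage points.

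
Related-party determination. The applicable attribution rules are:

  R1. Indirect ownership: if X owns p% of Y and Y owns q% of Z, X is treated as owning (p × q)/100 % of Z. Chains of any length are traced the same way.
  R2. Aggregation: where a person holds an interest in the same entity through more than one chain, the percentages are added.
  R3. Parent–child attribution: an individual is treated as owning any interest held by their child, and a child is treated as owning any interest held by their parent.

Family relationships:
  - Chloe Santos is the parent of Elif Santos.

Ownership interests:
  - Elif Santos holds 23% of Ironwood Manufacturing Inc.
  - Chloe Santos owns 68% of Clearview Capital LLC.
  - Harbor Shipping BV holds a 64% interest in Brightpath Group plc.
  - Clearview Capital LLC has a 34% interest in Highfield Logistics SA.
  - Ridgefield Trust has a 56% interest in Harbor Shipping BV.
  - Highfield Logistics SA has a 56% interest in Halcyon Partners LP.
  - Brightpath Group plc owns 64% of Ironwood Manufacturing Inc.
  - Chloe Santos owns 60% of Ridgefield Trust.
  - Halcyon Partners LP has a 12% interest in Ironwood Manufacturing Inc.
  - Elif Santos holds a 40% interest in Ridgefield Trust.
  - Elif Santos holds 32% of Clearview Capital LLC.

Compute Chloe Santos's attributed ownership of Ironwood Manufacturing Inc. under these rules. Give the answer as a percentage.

By parent–child attribution (R3), Chloe Santos is treated as also owning Elif Santos's interest in Clearview Capital LLC, giving 68% + 32% = 100%.
By parent–child attribution (R3), Chloe Santos is treated as also owning Elif Santos's interest in Ridgefield Trust, giving 60% + 40% = 100%.
By parent–child attribution (R3), Chloe Santos is treated as owning Elif Santos's 23% interest in Ironwood Manufacturing Inc.
Chain via Clearview Capital LLC → Highfield Logistics SA → Halcyon Partners LP (R1): 100% × 34% × 56% × 12% = 2.2848% of Ironwood Manufacturing Inc.
Chain via Ridgefield Trust → Harbor Shipping BV → Brightpath Group plc (R1): 100% × 56% × 64% × 64% = 22.9376% of Ironwood Manufacturing Inc.
Direct interest in Ironwood Manufacturing Inc: 23%.
Aggregating (R2): 2.2848% + 22.9376% + 23% = 48.2224%.

48.2224%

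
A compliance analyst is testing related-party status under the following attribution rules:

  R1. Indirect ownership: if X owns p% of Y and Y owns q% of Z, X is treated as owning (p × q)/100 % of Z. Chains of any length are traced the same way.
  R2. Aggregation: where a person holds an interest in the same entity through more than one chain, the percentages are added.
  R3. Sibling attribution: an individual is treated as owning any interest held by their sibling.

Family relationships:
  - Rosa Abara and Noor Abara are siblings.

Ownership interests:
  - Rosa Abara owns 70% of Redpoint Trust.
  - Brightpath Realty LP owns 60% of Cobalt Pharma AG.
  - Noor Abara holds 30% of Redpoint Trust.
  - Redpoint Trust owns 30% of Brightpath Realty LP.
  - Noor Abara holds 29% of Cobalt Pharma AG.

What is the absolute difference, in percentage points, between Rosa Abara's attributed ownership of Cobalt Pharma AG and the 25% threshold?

By sibling attribution (R3), Rosa Abara is treated as also owning Noor Abara's interest in Redpoint Trust, giving 70% + 30% = 100%.
By sibling attribution (R3), Rosa Abara is treated as owning Noor Abara's 29% interest in Cobalt Pharma AG.
Chain via Redpoint Trust → Brightpath Realty LP (R1): 100% × 30% × 60% = 18% of Cobalt Pharma AG.
Direct interest in Cobalt Pharma AG: 29%.
Aggregating (R2): 18% + 29% = 47%.
47% exceeds the 25% threshold by 22 percentage points.

22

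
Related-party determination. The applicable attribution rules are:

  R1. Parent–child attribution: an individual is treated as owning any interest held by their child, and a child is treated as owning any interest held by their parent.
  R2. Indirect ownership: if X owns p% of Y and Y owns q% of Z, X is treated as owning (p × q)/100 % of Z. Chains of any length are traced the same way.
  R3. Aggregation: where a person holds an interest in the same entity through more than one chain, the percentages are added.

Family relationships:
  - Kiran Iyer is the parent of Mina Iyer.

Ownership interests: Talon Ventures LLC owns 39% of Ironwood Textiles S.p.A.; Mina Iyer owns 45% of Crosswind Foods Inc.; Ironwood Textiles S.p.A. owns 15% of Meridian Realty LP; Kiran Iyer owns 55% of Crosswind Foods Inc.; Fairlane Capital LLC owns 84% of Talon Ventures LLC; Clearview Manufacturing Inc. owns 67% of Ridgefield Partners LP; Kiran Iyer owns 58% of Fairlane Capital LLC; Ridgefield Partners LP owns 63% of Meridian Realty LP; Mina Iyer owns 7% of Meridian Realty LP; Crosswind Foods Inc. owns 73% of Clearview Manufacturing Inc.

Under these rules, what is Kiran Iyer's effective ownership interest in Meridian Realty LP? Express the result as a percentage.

By parent–child attribution (R1), Kiran Iyer is treated as also owning Mina Iyer's interest in Crosswind Foods Inc, giving 55% + 45% = 100%.
By parent–child attribution (R1), Kiran Iyer is treated as owning Mina Iyer's 7% interest in Meridian Realty LP.
Chain via Crosswind Foods Inc. → Clearview Manufacturing Inc. → Ridgefield Partners LP (R2): 100% × 73% × 67% × 63% = 30.8133% of Meridian Realty LP.
Chain via Fairlane Capital LLC → Talon Ventures LLC → Ironwood Textiles S.p.A. (R2): 58% × 84% × 39% × 15% = 2.85012% of Meridian Realty LP.
Direct interest in Meridian Realty LP: 7%.
Aggregating (R3): 30.8133% + 2.85012% + 7% = 40.66342%.

40.66342%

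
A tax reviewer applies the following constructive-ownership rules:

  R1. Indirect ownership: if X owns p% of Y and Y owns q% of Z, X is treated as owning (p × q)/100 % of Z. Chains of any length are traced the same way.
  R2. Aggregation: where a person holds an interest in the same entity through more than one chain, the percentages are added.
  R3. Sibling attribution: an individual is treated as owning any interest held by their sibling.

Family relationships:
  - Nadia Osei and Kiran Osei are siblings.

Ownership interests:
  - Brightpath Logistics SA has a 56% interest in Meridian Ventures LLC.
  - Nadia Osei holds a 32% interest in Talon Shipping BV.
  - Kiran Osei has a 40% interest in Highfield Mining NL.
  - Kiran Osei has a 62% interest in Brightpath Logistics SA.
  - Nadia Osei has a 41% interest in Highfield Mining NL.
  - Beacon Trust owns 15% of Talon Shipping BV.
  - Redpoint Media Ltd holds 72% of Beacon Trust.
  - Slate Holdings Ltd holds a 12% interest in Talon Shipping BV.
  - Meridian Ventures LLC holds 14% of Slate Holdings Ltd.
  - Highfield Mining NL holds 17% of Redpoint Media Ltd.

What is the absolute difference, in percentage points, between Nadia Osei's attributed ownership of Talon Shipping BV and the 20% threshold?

By sibling attribution (R3), Nadia Osei is treated as also owning Kiran Osei's interest in Highfield Mining NL, giving 41% + 40% = 81%.
By sibling attribution (R3), Nadia Osei is treated as owning Kiran Osei's 62% interest in Brightpath Logistics SA.
Chain via Highfield Mining NL → Redpoint Media Ltd → Beacon Trust (R1): 81% × 17% × 72% × 15% = 1.48716% of Talon Shipping BV.
Direct interest in Talon Shipping BV: 32%.
Chain via Brightpath Logistics SA → Meridian Ventures LLC → Slate Holdings Ltd (R1): 62% × 56% × 14% × 12% = 0.583296% of Talon Shipping BV.
Aggregating (R2): 1.48716% + 32% + 0.583296% = 34.070456%.
34.070456% exceeds the 20% threshold by 14.070456 percentage points.

14.070456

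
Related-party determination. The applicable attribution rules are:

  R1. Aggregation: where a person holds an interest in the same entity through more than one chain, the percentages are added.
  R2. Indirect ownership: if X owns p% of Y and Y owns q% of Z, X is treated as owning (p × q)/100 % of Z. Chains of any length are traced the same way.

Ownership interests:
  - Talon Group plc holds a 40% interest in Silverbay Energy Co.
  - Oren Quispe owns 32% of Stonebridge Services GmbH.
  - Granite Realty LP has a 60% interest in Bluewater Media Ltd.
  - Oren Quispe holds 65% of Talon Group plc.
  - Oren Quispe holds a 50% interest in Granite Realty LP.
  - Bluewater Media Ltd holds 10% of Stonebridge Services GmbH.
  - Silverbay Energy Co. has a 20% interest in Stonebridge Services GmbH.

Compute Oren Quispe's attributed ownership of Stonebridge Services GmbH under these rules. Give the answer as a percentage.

40.2%

Chain via Granite Realty LP → Bluewater Media Ltd (R2): 50% × 60% × 10% = 3% of Stonebridge Services GmbH.
Chain via Talon Group plc → Silverbay Energy Co. (R2): 65% × 40% × 20% = 5.2% of Stonebridge Services GmbH.
Direct interest in Stonebridge Services GmbH: 32%.
Aggregating (R1): 3% + 5.2% + 32% = 40.2%.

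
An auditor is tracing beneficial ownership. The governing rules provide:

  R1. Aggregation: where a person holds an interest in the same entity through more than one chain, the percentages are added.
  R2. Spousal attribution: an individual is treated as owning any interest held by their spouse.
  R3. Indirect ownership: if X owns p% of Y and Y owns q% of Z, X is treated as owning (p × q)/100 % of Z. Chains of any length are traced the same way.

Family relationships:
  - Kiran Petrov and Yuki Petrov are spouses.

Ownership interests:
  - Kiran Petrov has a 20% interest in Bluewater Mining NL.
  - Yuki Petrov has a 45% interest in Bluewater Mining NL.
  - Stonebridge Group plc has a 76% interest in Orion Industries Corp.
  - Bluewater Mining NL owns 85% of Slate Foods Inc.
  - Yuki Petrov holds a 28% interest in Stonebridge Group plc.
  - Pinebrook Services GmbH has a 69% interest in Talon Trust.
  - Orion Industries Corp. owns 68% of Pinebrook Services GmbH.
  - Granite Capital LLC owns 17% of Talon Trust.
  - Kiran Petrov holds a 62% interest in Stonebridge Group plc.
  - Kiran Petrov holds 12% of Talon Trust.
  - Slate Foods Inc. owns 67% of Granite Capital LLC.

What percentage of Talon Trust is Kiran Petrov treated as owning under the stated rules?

50.386255%

By spousal attribution (R2), Kiran Petrov is treated as also owning Yuki Petrov's interest in Stonebridge Group plc, giving 62% + 28% = 90%.
By spousal attribution (R2), Kiran Petrov is treated as also owning Yuki Petrov's interest in Bluewater Mining NL, giving 20% + 45% = 65%.
Chain via Stonebridge Group plc → Orion Industries Corp. → Pinebrook Services GmbH (R3): 90% × 76% × 68% × 69% = 32.09328% of Talon Trust.
Chain via Bluewater Mining NL → Slate Foods Inc. → Granite Capital LLC (R3): 65% × 85% × 67% × 17% = 6.292975% of Talon Trust.
Direct interest in Talon Trust: 12%.
Aggregating (R1): 32.09328% + 6.292975% + 12% = 50.386255%.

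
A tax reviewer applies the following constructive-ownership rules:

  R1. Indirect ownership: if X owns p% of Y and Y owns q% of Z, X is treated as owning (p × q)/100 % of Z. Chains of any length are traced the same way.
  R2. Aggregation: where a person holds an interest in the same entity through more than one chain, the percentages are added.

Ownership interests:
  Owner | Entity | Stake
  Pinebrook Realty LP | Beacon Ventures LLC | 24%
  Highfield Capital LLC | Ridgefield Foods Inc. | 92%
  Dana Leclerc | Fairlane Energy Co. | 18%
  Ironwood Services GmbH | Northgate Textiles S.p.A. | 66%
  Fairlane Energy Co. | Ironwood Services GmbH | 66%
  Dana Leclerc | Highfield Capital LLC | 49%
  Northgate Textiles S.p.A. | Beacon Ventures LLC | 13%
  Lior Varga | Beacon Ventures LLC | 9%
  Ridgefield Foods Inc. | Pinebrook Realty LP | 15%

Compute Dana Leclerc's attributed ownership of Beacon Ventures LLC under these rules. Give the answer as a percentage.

Chain via Highfield Capital LLC → Ridgefield Foods Inc. → Pinebrook Realty LP (R1): 49% × 92% × 15% × 24% = 1.62288% of Beacon Ventures LLC.
Chain via Fairlane Energy Co. → Ironwood Services GmbH → Northgate Textiles S.p.A. (R1): 18% × 66% × 66% × 13% = 1.019304% of Beacon Ventures LLC.
Aggregating (R2): 1.62288% + 1.019304% = 2.642184%.

2.642184%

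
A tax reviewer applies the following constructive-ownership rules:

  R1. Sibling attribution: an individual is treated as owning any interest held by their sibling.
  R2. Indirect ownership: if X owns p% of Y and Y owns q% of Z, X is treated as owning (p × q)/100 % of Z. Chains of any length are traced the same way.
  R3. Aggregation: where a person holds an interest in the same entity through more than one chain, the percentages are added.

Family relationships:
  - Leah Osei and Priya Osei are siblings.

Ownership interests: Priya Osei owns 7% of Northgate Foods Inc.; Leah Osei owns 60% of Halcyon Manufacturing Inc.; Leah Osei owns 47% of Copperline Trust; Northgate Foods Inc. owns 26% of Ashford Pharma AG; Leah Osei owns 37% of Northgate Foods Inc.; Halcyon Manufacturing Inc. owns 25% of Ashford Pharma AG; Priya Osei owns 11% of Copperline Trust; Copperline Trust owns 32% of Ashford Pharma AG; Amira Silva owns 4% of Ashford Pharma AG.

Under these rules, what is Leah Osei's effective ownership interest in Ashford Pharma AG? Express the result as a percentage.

45%

By sibling attribution (R1), Leah Osei is treated as also owning Priya Osei's interest in Copperline Trust, giving 47% + 11% = 58%.
By sibling attribution (R1), Leah Osei is treated as also owning Priya Osei's interest in Northgate Foods Inc, giving 37% + 7% = 44%.
Chain via Copperline Trust (R2): 58% × 32% = 18.56% of Ashford Pharma AG.
Chain via Northgate Foods Inc. (R2): 44% × 26% = 11.44% of Ashford Pharma AG.
Chain via Halcyon Manufacturing Inc. (R2): 60% × 25% = 15% of Ashford Pharma AG.
Aggregating (R3): 18.56% + 11.44% + 15% = 45%.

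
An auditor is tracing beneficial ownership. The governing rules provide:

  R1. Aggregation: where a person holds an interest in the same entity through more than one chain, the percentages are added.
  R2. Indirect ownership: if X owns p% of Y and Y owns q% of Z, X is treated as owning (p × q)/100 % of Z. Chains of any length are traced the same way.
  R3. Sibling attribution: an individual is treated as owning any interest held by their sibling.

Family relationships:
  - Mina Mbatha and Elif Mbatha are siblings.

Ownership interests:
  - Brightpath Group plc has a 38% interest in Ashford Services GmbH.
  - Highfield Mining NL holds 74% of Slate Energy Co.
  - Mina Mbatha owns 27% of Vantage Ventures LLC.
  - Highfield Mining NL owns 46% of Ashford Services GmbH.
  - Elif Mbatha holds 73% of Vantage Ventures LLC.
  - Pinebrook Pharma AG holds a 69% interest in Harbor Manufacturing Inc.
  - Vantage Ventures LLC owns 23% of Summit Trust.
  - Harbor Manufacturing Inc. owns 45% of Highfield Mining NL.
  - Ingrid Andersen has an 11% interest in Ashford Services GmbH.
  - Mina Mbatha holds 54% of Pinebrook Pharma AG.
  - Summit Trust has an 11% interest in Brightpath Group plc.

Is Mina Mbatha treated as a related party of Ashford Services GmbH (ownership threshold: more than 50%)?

By sibling attribution (R3), Mina Mbatha is treated as also owning Elif Mbatha's interest in Vantage Ventures LLC, giving 27% + 73% = 100%.
Chain via Pinebrook Pharma AG → Harbor Manufacturing Inc. → Highfield Mining NL (R2): 54% × 69% × 45% × 46% = 7.71282% of Ashford Services GmbH.
Chain via Vantage Ventures LLC → Summit Trust → Brightpath Group plc (R2): 100% × 23% × 11% × 38% = 0.9614% of Ashford Services GmbH.
Aggregating (R1): 7.71282% + 0.9614% = 8.67422%.
8.67422% does not exceed the 50% threshold, so Mina is not a related party to Ashford Services GmbH.

No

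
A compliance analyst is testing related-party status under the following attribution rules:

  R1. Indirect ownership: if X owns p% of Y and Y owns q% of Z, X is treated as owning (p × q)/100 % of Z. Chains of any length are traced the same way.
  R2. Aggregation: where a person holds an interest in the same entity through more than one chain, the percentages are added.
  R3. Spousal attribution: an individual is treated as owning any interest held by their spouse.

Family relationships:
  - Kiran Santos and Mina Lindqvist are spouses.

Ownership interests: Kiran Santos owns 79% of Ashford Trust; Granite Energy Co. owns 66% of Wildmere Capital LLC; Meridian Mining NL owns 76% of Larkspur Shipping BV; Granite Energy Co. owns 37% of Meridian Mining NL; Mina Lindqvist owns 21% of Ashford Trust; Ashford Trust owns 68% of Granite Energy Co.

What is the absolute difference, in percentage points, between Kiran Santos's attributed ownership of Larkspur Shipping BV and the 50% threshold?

30.8784

By spousal attribution (R3), Kiran Santos is treated as also owning Mina Lindqvist's interest in Ashford Trust, giving 79% + 21% = 100%.
Chain via Ashford Trust → Granite Energy Co. → Meridian Mining NL (R1): 100% × 68% × 37% × 76% = 19.1216% of Larkspur Shipping BV.
19.1216% falls short of the 50% threshold by 30.8784 percentage points.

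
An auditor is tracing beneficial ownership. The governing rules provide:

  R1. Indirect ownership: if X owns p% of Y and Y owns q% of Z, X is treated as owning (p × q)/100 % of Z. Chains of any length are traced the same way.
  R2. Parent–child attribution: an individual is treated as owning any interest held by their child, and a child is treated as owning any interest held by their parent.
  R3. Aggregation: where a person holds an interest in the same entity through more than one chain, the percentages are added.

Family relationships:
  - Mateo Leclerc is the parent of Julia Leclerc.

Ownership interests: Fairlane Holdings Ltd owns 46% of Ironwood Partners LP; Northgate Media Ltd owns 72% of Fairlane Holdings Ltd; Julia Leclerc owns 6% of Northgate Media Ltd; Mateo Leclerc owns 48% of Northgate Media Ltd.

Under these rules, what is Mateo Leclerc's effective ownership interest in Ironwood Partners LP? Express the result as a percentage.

By parent–child attribution (R2), Mateo Leclerc is treated as also owning Julia Leclerc's interest in Northgate Media Ltd, giving 48% + 6% = 54%.
Chain via Northgate Media Ltd → Fairlane Holdings Ltd (R1): 54% × 72% × 46% = 17.8848% of Ironwood Partners LP.

17.8848%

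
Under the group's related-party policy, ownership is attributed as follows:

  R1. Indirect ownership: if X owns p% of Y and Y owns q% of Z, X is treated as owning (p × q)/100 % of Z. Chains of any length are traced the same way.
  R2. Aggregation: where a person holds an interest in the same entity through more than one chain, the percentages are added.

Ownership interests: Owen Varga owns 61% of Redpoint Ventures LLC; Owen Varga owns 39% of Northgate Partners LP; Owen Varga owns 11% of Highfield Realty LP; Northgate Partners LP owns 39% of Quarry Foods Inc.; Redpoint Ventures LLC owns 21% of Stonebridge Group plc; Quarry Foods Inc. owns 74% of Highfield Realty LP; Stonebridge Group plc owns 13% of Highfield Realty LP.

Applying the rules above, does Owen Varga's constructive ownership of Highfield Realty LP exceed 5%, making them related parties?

Yes

Chain via Redpoint Ventures LLC → Stonebridge Group plc (R1): 61% × 21% × 13% = 1.6653% of Highfield Realty LP.
Chain via Northgate Partners LP → Quarry Foods Inc. (R1): 39% × 39% × 74% = 11.2554% of Highfield Realty LP.
Direct interest in Highfield Realty LP: 11%.
Aggregating (R2): 1.6653% + 11.2554% + 11% = 23.9207%.
23.9207% exceeds the 5% threshold, so Owen is a related party to Highfield Realty LP.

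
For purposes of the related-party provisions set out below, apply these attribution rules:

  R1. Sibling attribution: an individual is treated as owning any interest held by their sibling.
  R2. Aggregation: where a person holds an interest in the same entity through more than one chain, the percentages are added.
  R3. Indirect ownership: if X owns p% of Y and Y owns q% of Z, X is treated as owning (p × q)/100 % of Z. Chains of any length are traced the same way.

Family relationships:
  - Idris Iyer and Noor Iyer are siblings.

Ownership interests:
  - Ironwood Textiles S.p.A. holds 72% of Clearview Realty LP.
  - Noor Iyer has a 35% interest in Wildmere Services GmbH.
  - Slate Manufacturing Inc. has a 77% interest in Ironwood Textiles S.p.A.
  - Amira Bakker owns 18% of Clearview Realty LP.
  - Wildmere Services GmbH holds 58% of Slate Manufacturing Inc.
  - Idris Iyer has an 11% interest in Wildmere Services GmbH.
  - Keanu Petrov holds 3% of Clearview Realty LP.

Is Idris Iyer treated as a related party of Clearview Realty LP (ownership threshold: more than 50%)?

By sibling attribution (R1), Idris Iyer is treated as also owning Noor Iyer's interest in Wildmere Services GmbH, giving 11% + 35% = 46%.
Chain via Wildmere Services GmbH → Slate Manufacturing Inc. → Ironwood Textiles S.p.A. (R3): 46% × 58% × 77% × 72% = 14.791392% of Clearview Realty LP.
14.791392% does not exceed the 50% threshold, so Idris is not a related party to Clearview Realty LP.

No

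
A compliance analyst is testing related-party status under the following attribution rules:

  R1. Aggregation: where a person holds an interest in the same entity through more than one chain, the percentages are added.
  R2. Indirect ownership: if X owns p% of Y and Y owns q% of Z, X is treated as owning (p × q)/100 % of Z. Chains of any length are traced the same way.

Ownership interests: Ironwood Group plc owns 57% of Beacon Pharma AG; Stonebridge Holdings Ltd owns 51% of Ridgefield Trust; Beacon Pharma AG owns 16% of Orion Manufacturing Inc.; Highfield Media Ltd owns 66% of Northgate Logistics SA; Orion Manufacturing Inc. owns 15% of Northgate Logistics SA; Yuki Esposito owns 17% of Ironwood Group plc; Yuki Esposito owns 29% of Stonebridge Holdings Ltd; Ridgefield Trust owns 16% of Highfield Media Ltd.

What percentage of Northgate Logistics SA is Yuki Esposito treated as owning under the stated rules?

1.794384%

Chain via Ironwood Group plc → Beacon Pharma AG → Orion Manufacturing Inc. (R2): 17% × 57% × 16% × 15% = 0.23256% of Northgate Logistics SA.
Chain via Stonebridge Holdings Ltd → Ridgefield Trust → Highfield Media Ltd (R2): 29% × 51% × 16% × 66% = 1.561824% of Northgate Logistics SA.
Aggregating (R1): 0.23256% + 1.561824% = 1.794384%.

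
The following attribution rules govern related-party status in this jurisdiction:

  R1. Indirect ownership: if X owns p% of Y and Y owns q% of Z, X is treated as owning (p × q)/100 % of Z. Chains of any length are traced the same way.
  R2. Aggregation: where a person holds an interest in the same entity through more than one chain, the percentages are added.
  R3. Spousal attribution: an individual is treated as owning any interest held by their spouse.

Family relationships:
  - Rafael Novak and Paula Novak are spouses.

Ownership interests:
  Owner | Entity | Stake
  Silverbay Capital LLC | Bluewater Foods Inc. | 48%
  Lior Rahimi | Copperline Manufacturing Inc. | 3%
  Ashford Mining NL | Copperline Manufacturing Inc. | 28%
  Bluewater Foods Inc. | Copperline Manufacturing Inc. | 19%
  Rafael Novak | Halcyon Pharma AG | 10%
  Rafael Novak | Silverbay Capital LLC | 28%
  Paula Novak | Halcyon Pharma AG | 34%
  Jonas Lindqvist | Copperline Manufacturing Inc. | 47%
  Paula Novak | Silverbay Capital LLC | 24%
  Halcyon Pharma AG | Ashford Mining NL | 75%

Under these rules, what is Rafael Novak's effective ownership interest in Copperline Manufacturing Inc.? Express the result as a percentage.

13.9824%

By spousal attribution (R3), Rafael Novak is treated as also owning Paula Novak's interest in Halcyon Pharma AG, giving 10% + 34% = 44%.
By spousal attribution (R3), Rafael Novak is treated as also owning Paula Novak's interest in Silverbay Capital LLC, giving 28% + 24% = 52%.
Chain via Halcyon Pharma AG → Ashford Mining NL (R1): 44% × 75% × 28% = 9.24% of Copperline Manufacturing Inc.
Chain via Silverbay Capital LLC → Bluewater Foods Inc. (R1): 52% × 48% × 19% = 4.7424% of Copperline Manufacturing Inc.
Aggregating (R2): 9.24% + 4.7424% = 13.9824%.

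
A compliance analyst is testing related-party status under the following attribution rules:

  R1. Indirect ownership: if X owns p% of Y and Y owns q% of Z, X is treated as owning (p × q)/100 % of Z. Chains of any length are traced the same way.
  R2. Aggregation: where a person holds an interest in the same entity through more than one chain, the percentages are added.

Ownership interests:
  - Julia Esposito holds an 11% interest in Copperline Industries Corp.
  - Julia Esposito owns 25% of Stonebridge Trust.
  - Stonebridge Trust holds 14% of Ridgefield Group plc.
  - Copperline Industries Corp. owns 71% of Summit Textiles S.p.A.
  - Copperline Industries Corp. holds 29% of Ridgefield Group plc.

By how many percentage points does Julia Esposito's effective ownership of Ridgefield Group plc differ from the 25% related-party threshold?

18.31

Chain via Stonebridge Trust (R1): 25% × 14% = 3.5% of Ridgefield Group plc.
Chain via Copperline Industries Corp. (R1): 11% × 29% = 3.19% of Ridgefield Group plc.
Aggregating (R2): 3.5% + 3.19% = 6.69%.
6.69% falls short of the 25% threshold by 18.31 percentage points.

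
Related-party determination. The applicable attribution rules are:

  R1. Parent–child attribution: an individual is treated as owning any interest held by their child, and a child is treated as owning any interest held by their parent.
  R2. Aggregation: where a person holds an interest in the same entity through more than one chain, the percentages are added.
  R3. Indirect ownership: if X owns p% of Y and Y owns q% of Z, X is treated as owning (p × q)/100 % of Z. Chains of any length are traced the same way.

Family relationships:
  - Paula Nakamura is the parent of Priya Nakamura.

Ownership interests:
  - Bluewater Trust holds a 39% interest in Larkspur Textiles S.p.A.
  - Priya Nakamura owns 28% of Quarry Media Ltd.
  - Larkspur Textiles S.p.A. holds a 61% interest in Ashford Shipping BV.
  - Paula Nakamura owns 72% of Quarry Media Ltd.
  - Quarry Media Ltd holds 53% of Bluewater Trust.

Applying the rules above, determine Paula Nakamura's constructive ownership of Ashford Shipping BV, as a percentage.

12.6087%

By parent–child attribution (R1), Paula Nakamura is treated as also owning Priya Nakamura's interest in Quarry Media Ltd, giving 72% + 28% = 100%.
Chain via Quarry Media Ltd → Bluewater Trust → Larkspur Textiles S.p.A. (R3): 100% × 53% × 39% × 61% = 12.6087% of Ashford Shipping BV.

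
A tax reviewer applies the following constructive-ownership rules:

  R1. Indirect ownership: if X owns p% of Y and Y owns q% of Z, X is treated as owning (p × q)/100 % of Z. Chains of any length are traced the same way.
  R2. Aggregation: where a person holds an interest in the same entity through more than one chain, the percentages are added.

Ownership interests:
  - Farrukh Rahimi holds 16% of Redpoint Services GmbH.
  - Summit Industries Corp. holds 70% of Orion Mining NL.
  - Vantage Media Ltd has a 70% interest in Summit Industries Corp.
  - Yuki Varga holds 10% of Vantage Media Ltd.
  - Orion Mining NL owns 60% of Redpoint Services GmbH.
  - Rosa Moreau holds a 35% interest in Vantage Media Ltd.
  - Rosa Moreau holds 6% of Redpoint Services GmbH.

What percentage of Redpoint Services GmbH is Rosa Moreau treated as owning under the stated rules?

16.29%

Chain via Vantage Media Ltd → Summit Industries Corp. → Orion Mining NL (R1): 35% × 70% × 70% × 60% = 10.29% of Redpoint Services GmbH.
Direct interest in Redpoint Services GmbH: 6%.
Aggregating (R2): 10.29% + 6% = 16.29%.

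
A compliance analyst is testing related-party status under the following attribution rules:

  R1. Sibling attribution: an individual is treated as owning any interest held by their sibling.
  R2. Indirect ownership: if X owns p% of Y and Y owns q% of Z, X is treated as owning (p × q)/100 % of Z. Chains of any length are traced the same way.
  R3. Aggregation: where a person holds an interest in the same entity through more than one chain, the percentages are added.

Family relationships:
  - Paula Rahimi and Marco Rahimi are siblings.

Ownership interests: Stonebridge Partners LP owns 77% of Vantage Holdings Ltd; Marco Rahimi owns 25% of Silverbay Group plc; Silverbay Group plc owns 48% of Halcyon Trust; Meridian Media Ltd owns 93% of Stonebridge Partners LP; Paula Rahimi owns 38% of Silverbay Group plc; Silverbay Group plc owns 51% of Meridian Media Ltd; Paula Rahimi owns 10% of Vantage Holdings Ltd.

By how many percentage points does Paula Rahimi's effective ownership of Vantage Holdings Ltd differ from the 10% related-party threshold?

23.008293

By sibling attribution (R1), Paula Rahimi is treated as also owning Marco Rahimi's interest in Silverbay Group plc, giving 38% + 25% = 63%.
Chain via Silverbay Group plc → Meridian Media Ltd → Stonebridge Partners LP (R2): 63% × 51% × 93% × 77% = 23.008293% of Vantage Holdings Ltd.
Direct interest in Vantage Holdings Ltd: 10%.
Aggregating (R3): 23.008293% + 10% = 33.008293%.
33.008293% exceeds the 10% threshold by 23.008293 percentage points.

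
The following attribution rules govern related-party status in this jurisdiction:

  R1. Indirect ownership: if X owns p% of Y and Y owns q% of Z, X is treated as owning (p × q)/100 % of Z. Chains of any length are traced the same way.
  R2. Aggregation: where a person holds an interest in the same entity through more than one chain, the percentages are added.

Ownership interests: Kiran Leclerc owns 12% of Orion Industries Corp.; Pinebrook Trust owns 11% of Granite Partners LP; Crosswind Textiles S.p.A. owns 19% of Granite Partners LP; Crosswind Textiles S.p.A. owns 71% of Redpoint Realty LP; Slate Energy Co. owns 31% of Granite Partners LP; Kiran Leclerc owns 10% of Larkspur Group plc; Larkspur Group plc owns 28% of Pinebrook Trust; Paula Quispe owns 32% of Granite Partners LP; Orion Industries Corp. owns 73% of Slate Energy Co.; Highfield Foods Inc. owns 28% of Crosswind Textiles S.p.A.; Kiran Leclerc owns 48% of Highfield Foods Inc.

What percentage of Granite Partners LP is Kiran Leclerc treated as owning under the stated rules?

5.5772%

Chain via Orion Industries Corp. → Slate Energy Co. (R1): 12% × 73% × 31% = 2.7156% of Granite Partners LP.
Chain via Highfield Foods Inc. → Crosswind Textiles S.p.A. (R1): 48% × 28% × 19% = 2.5536% of Granite Partners LP.
Chain via Larkspur Group plc → Pinebrook Trust (R1): 10% × 28% × 11% = 0.308% of Granite Partners LP.
Aggregating (R2): 2.7156% + 2.5536% + 0.308% = 5.5772%.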